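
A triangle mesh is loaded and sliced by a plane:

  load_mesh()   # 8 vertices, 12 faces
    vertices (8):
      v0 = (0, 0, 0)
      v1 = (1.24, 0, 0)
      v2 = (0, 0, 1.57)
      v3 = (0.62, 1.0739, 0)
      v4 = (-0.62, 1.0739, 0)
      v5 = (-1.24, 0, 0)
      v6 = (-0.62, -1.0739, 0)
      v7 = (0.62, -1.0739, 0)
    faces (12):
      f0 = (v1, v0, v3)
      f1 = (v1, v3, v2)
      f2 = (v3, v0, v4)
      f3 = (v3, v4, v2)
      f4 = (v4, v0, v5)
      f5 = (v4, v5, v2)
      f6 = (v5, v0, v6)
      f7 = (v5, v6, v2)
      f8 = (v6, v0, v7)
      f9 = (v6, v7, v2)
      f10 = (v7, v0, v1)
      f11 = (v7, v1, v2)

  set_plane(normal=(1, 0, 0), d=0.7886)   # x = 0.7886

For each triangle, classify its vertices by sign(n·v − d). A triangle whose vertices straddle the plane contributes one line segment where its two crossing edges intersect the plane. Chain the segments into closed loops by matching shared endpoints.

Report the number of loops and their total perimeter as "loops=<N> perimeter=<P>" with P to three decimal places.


Straddling triangles (4 of 12):
  (v1,v0,v3) [+--] → (0.7886, 0, 0)–(0.7886, 0.781868, 0)  len=0.7819
  (v1,v3,v2) [+--] → (0.7886, 0.781868, 0)–(0.7886, 0, 0.571531)  len=0.9685
  (v7,v0,v1) [--+] → (0.7886, 0, 0)–(0.7886, -0.781868, 0)  len=0.7819
  (v7,v1,v2) [-+-] → (0.7886, -0.781868, 0)–(0.7886, 0, 0.571531)  len=0.9685

Chained into 1 loop(s):
  loop 1: 4 segments, perimeter = 3.5007
Total perimeter = 3.501

loops=1 perimeter=3.501


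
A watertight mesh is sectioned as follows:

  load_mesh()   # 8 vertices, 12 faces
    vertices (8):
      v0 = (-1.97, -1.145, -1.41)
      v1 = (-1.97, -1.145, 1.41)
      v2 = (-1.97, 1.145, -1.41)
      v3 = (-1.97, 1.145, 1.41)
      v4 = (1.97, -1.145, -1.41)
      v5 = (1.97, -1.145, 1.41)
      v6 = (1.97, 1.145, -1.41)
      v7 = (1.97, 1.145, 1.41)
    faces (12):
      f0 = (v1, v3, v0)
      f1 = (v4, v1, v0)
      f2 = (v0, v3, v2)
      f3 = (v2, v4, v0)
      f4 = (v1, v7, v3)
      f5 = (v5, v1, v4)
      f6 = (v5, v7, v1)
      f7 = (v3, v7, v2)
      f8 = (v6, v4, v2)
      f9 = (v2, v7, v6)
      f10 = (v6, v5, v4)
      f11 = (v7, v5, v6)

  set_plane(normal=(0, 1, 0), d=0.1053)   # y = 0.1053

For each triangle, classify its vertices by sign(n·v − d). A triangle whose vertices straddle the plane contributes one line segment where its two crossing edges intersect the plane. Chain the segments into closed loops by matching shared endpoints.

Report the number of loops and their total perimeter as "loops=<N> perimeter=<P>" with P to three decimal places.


loops=1 perimeter=13.520

Straddling triangles (8 of 12):
  (v1,v3,v0) [-+-] → (-1.97, 0.1053, 1.41)–(-1.97, 0.1053, 0.129671)  len=1.2803
  (v0,v3,v2) [-++] → (-1.97, 0.1053, 0.129671)–(-1.97, 0.1053, -1.41)  len=1.5397
  (v2,v4,v0) [+--] → (-0.181171, 0.1053, -1.41)–(-1.97, 0.1053, -1.41)  len=1.7888
  (v1,v7,v3) [-++] → (0.181171, 0.1053, 1.41)–(-1.97, 0.1053, 1.41)  len=2.1512
  (v5,v7,v1) [-+-] → (1.97, 0.1053, 1.41)–(0.181171, 0.1053, 1.41)  len=1.7888
  (v6,v4,v2) [+-+] → (1.97, 0.1053, -1.41)–(-0.181171, 0.1053, -1.41)  len=2.1512
  (v6,v5,v4) [+--] → (1.97, 0.1053, -0.129671)–(1.97, 0.1053, -1.41)  len=1.2803
  (v7,v5,v6) [+-+] → (1.97, 0.1053, 1.41)–(1.97, 0.1053, -0.129671)  len=1.5397

Chained into 1 loop(s):
  loop 1: 8 segments, perimeter = 13.5200
Total perimeter = 13.520


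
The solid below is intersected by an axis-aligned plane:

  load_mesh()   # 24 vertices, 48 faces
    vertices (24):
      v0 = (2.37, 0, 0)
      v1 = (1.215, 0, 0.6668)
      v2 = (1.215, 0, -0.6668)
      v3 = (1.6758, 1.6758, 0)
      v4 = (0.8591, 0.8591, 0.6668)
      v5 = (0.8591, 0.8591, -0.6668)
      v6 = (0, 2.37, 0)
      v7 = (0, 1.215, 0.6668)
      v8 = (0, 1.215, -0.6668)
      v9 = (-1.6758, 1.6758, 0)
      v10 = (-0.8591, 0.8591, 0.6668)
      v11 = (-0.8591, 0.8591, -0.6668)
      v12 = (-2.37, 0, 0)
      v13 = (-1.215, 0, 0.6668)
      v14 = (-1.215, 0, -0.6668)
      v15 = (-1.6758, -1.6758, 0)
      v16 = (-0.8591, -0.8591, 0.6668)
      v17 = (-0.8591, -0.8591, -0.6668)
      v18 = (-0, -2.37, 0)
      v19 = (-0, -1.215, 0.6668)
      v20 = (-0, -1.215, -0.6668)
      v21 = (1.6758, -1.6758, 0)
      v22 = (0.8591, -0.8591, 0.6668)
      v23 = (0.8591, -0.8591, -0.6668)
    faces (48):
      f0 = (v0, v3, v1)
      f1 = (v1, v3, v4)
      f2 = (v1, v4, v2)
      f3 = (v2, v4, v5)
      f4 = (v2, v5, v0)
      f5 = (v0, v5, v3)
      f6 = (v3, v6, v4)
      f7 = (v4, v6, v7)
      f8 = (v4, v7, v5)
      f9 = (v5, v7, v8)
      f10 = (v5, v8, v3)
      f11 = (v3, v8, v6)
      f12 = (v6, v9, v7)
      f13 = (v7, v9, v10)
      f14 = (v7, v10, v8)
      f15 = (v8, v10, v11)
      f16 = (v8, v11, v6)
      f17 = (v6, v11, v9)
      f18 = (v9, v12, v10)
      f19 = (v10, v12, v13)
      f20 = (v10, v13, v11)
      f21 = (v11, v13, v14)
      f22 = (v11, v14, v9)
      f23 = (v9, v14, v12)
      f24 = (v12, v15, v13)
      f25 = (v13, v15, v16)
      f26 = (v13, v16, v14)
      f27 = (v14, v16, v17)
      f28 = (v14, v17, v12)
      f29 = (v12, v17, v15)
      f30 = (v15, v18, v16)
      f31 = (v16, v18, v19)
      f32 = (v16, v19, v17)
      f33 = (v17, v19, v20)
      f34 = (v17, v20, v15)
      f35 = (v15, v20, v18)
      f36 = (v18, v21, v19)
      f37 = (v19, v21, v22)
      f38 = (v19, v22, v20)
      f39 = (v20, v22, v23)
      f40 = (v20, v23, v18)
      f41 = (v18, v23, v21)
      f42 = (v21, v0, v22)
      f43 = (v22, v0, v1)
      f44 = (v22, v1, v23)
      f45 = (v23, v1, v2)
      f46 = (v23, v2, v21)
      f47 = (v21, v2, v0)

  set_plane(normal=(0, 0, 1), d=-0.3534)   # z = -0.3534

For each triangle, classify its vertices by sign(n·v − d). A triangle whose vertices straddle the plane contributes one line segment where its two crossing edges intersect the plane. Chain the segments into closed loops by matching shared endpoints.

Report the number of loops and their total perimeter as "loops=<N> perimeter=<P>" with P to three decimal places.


loops=2 perimeter=18.202

Straddling triangles (32 of 48):
  (v1,v4,v2) [++-] → (1.13136, 0.201891, -0.3534)–(1.215, 0, -0.3534)  len=0.2185
  (v2,v4,v5) [-+-] → (1.13136, 0.201891, -0.3534)–(0.8591, 0.8591, -0.3534)  len=0.7114
  (v2,v5,v0) [--+] → (1.56923, 0.455318, -0.3534)–(1.75786, 0, -0.3534)  len=0.4928
  (v0,v5,v3) [+-+] → (1.56923, 0.455318, -0.3534)–(1.24295, 1.24295, -0.3534)  len=0.8525
  (v4,v7,v5) [++-] → (0.657209, 0.942738, -0.3534)–(0.8591, 0.8591, -0.3534)  len=0.2185
  (v5,v7,v8) [-+-] → (0.657209, 0.942738, -0.3534)–(0, 1.215, -0.3534)  len=0.7114
  (v5,v8,v3) [--+] → (0.787636, 1.43158, -0.3534)–(1.24295, 1.24295, -0.3534)  len=0.4928
  (v3,v8,v6) [+-+] → (0.787636, 1.43158, -0.3534)–(0, 1.75786, -0.3534)  len=0.8525
  (v7,v10,v8) [++-] → (-0.201891, 1.13136, -0.3534)–(0, 1.215, -0.3534)  len=0.2185
  (v8,v10,v11) [-+-] → (-0.201891, 1.13136, -0.3534)–(-0.8591, 0.8591, -0.3534)  len=0.7114
  (v8,v11,v6) [--+] → (-0.455318, 1.56923, -0.3534)–(0, 1.75786, -0.3534)  len=0.4928
  (v6,v11,v9) [+-+] → (-0.455318, 1.56923, -0.3534)–(-1.24295, 1.24295, -0.3534)  len=0.8525
  (v10,v13,v11) [++-] → (-0.942738, 0.657209, -0.3534)–(-0.8591, 0.8591, -0.3534)  len=0.2185
  (v11,v13,v14) [-+-] → (-0.942738, 0.657209, -0.3534)–(-1.215, 0, -0.3534)  len=0.7114
  (v11,v14,v9) [--+] → (-1.43158, 0.787636, -0.3534)–(-1.24295, 1.24295, -0.3534)  len=0.4928
  (v9,v14,v12) [+-+] → (-1.43158, 0.787636, -0.3534)–(-1.75786, 0, -0.3534)  len=0.8525
  (v13,v16,v14) [++-] → (-1.13136, -0.201891, -0.3534)–(-1.215, 0, -0.3534)  len=0.2185
  (v14,v16,v17) [-+-] → (-1.13136, -0.201891, -0.3534)–(-0.8591, -0.8591, -0.3534)  len=0.7114
  (v14,v17,v12) [--+] → (-1.56923, -0.455318, -0.3534)–(-1.75786, 0, -0.3534)  len=0.4928
  (v12,v17,v15) [+-+] → (-1.56923, -0.455318, -0.3534)–(-1.24295, -1.24295, -0.3534)  len=0.8525
  (v16,v19,v17) [++-] → (-0.657209, -0.942738, -0.3534)–(-0.8591, -0.8591, -0.3534)  len=0.2185
  (v17,v19,v20) [-+-] → (-0.657209, -0.942738, -0.3534)–(0, -1.215, -0.3534)  len=0.7114
  (v17,v20,v15) [--+] → (-0.787636, -1.43158, -0.3534)–(-1.24295, -1.24295, -0.3534)  len=0.4928
  (v15,v20,v18) [+-+] → (-0.787636, -1.43158, -0.3534)–(0, -1.75786, -0.3534)  len=0.8525
  (v19,v22,v20) [++-] → (0.201891, -1.13136, -0.3534)–(0, -1.215, -0.3534)  len=0.2185
  (v20,v22,v23) [-+-] → (0.201891, -1.13136, -0.3534)–(0.8591, -0.8591, -0.3534)  len=0.7114
  (v20,v23,v18) [--+] → (0.455318, -1.56923, -0.3534)–(0, -1.75786, -0.3534)  len=0.4928
  (v18,v23,v21) [+-+] → (0.455318, -1.56923, -0.3534)–(1.24295, -1.24295, -0.3534)  len=0.8525
  (v22,v1,v23) [++-] → (0.942738, -0.657209, -0.3534)–(0.8591, -0.8591, -0.3534)  len=0.2185
  (v23,v1,v2) [-+-] → (0.942738, -0.657209, -0.3534)–(1.215, 0, -0.3534)  len=0.7114
  (v23,v2,v21) [--+] → (1.43158, -0.787636, -0.3534)–(1.24295, -1.24295, -0.3534)  len=0.4928
  (v21,v2,v0) [+-+] → (1.43158, -0.787636, -0.3534)–(1.75786, 0, -0.3534)  len=0.8525

Chained into 2 loop(s):
  loop 1: 16 segments, perimeter = 7.4392
  loop 2: 16 segments, perimeter = 10.7631
Total perimeter = 18.202


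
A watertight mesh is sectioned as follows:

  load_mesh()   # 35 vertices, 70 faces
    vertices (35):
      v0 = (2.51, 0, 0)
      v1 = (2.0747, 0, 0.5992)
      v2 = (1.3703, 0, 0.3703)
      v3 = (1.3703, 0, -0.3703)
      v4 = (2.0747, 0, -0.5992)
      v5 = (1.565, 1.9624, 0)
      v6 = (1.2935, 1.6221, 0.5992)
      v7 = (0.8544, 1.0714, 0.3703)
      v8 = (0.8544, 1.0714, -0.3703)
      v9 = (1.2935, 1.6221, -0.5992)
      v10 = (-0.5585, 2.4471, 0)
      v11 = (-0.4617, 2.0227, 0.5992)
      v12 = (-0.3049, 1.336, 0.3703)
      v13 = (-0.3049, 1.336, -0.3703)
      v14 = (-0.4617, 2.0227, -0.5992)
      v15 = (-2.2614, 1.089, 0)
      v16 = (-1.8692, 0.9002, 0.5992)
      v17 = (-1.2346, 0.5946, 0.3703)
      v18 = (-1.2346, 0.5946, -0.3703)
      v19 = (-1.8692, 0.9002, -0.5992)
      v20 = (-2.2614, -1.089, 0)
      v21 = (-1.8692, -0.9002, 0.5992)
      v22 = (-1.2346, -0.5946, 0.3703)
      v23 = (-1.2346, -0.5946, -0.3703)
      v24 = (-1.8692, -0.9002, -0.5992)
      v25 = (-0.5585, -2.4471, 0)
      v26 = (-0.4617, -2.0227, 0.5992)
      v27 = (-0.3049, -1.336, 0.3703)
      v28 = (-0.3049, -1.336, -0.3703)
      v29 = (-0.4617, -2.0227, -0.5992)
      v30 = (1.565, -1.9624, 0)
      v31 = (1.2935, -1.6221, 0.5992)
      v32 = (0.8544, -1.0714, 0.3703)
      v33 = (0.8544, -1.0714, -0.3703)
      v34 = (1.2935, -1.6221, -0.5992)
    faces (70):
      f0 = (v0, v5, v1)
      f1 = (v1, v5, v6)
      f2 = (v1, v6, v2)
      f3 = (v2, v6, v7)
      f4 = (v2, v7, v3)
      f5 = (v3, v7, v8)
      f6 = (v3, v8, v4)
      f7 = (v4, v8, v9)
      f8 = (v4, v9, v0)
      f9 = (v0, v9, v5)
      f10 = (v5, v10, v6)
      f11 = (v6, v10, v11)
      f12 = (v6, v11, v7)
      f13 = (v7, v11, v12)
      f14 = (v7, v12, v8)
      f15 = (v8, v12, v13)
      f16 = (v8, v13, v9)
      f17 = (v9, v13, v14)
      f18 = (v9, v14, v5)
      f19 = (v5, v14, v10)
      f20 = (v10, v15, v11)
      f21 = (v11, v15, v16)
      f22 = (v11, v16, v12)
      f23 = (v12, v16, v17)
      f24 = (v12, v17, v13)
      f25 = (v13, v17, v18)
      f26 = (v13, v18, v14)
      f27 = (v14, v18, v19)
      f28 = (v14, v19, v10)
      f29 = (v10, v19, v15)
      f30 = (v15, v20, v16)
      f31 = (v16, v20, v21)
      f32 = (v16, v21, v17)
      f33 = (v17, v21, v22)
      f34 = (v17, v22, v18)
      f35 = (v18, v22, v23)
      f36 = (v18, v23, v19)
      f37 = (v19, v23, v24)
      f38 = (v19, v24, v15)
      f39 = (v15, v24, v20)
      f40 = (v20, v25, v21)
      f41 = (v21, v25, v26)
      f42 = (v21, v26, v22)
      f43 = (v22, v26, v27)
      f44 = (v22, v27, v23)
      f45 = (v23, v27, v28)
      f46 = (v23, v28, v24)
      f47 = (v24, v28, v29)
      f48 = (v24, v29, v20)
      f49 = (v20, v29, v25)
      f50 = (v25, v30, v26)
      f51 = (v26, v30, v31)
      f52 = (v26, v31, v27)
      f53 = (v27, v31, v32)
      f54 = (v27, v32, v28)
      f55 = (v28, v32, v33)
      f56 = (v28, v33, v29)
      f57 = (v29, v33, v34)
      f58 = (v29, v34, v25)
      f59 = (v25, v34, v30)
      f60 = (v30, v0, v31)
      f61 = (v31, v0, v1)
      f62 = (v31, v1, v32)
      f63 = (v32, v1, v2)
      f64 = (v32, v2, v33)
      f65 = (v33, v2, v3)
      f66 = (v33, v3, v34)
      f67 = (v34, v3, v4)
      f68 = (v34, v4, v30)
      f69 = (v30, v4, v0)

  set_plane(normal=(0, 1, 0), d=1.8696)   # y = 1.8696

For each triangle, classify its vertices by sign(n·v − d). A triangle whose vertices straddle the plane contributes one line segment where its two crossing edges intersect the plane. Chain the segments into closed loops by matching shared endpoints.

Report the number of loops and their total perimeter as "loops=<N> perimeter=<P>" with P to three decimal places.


loops=1 perimeter=6.590

Straddling triangles (16 of 70):
  (v0,v5,v1) [-+-] → (1.60969, 1.8696, 0)–(1.5891, 1.8696, 0.0283356)  len=0.0350
  (v1,v5,v6) [-+-] → (1.5891, 1.8696, 0.0283356)–(1.49096, 1.8696, 0.163402)  len=0.1670
  (v0,v9,v5) [--+] → (1.49096, 1.8696, -0.163402)–(1.60969, 1.8696, 0)  len=0.2020
  (v5,v10,v6) [++-] → (0.7379, 1.8696, 0.41944)–(1.49096, 1.8696, 0.163402)  len=0.7954
  (v6,v10,v11) [-++] → (0.7379, 1.8696, 0.41944)–(0.209097, 1.8696, 0.5992)  len=0.5585
  (v6,v11,v7) [-+-] → (0.209097, 1.8696, 0.5992)–(-0.24989, 1.8696, 0.562361)  len=0.4605
  (v7,v11,v12) [-+-] → (-0.24989, 1.8696, 0.562361)–(-0.426741, 1.8696, 0.548167)  len=0.1774
  (v9,v13,v14) [--+] → (-0.426741, 1.8696, -0.548167)–(0.209097, 1.8696, -0.5992)  len=0.6379
  (v9,v14,v5) [-++] → (0.209097, 1.8696, -0.5992)–(1.49096, 1.8696, -0.163402)  len=1.3539
  (v10,v15,v11) [+-+] → (-1.28262, 1.8696, 0)–(-0.756799, 1.8696, 0.500948)  len=0.7262
  (v11,v15,v16) [+--] → (-0.756799, 1.8696, 0.500948)–(-0.653672, 1.8696, 0.5992)  len=0.1424
  (v11,v16,v12) [+--] → (-0.653672, 1.8696, 0.5992)–(-0.426741, 1.8696, 0.548167)  len=0.2326
  (v13,v18,v14) [--+] → (-0.544559, 1.8696, -0.574661)–(-0.426741, 1.8696, -0.548167)  len=0.1208
  (v14,v18,v19) [+--] → (-0.544559, 1.8696, -0.574661)–(-0.653672, 1.8696, -0.5992)  len=0.1118
  (v14,v19,v10) [+-+] → (-0.653672, 1.8696, -0.5992)–(-1.04782, 1.8696, -0.223698)  len=0.5444
  (v10,v19,v15) [+--] → (-1.04782, 1.8696, -0.223698)–(-1.28262, 1.8696, 0)  len=0.3243

Chained into 1 loop(s):
  loop 1: 16 segments, perimeter = 6.5901
Total perimeter = 6.590


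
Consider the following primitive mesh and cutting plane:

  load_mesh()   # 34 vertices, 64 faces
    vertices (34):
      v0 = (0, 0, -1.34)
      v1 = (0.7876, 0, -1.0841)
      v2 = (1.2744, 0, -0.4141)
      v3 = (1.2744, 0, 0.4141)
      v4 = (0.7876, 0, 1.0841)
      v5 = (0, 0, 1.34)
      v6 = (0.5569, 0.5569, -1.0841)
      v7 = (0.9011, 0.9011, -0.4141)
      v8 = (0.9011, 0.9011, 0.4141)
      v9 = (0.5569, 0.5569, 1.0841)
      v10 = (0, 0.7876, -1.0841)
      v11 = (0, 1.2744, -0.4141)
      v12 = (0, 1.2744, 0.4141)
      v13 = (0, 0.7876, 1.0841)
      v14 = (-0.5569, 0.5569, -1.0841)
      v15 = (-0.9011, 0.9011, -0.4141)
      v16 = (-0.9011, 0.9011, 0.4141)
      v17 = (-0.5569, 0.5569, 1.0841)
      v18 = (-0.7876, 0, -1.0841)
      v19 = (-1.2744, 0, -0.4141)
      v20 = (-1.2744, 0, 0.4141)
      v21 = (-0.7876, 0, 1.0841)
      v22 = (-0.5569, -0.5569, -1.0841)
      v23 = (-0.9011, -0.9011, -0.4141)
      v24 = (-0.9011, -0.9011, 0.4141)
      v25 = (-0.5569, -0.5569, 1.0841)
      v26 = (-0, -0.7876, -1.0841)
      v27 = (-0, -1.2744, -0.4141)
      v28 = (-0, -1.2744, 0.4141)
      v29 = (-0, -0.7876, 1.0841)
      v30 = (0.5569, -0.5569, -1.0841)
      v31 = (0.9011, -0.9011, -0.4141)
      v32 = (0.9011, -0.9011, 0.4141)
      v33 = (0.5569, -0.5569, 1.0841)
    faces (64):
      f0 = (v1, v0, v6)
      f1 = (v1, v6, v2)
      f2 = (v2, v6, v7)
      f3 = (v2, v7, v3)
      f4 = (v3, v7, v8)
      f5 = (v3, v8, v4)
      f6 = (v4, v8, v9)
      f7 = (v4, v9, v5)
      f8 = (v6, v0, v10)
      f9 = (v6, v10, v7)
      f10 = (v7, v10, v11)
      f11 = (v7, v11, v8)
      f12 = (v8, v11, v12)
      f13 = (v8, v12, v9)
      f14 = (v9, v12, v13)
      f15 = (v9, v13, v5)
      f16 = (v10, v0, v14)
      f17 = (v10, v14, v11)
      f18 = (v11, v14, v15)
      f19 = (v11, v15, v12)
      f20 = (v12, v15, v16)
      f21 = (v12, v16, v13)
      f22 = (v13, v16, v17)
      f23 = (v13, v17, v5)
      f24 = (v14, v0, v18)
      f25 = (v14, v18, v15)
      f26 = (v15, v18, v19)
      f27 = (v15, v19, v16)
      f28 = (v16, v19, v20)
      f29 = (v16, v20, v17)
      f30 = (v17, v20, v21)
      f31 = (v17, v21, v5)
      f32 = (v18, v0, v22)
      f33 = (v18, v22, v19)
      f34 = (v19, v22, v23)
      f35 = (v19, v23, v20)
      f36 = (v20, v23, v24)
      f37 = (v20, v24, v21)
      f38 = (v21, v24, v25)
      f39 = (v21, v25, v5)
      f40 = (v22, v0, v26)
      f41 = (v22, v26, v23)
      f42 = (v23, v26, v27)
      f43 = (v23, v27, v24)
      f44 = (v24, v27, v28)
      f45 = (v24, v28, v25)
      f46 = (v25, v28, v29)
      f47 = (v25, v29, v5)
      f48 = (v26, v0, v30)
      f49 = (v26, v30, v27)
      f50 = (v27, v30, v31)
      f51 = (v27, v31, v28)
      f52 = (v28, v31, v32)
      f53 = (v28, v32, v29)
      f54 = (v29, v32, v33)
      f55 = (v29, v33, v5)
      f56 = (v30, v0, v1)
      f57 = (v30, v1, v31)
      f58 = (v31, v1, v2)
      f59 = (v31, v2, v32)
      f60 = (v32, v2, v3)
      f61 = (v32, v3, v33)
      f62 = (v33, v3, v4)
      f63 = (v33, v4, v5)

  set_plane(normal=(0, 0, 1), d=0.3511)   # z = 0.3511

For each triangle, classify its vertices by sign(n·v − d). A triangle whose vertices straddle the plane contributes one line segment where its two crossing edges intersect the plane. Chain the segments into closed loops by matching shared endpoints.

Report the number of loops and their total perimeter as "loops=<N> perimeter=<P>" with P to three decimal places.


Straddling triangles (16 of 64):
  (v2,v7,v3) [--+] → (1.246, 0.0685454, 0.3511)–(1.2744, 0, 0.3511)  len=0.0742
  (v3,v7,v8) [+-+] → (1.246, 0.0685454, 0.3511)–(0.9011, 0.9011, 0.3511)  len=0.9012
  (v7,v11,v8) [--+] → (0.832555, 0.929496, 0.3511)–(0.9011, 0.9011, 0.3511)  len=0.0742
  (v8,v11,v12) [+-+] → (0.832555, 0.929496, 0.3511)–(0, 1.2744, 0.3511)  len=0.9012
  (v11,v15,v12) [--+] → (-0.0685454, 1.246, 0.3511)–(0, 1.2744, 0.3511)  len=0.0742
  (v12,v15,v16) [+-+] → (-0.0685454, 1.246, 0.3511)–(-0.9011, 0.9011, 0.3511)  len=0.9012
  (v15,v19,v16) [--+] → (-0.929496, 0.832555, 0.3511)–(-0.9011, 0.9011, 0.3511)  len=0.0742
  (v16,v19,v20) [+-+] → (-0.929496, 0.832555, 0.3511)–(-1.2744, 0, 0.3511)  len=0.9012
  (v19,v23,v20) [--+] → (-1.246, -0.0685454, 0.3511)–(-1.2744, 0, 0.3511)  len=0.0742
  (v20,v23,v24) [+-+] → (-1.246, -0.0685454, 0.3511)–(-0.9011, -0.9011, 0.3511)  len=0.9012
  (v23,v27,v24) [--+] → (-0.832555, -0.929496, 0.3511)–(-0.9011, -0.9011, 0.3511)  len=0.0742
  (v24,v27,v28) [+-+] → (-0.832555, -0.929496, 0.3511)–(0, -1.2744, 0.3511)  len=0.9012
  (v27,v31,v28) [--+] → (0.0685454, -1.246, 0.3511)–(0, -1.2744, 0.3511)  len=0.0742
  (v28,v31,v32) [+-+] → (0.0685454, -1.246, 0.3511)–(0.9011, -0.9011, 0.3511)  len=0.9012
  (v31,v2,v32) [--+] → (0.929496, -0.832555, 0.3511)–(0.9011, -0.9011, 0.3511)  len=0.0742
  (v32,v2,v3) [+-+] → (0.929496, -0.832555, 0.3511)–(1.2744, 0, 0.3511)  len=0.9012

Chained into 1 loop(s):
  loop 1: 16 segments, perimeter = 7.8029
Total perimeter = 7.803

loops=1 perimeter=7.803


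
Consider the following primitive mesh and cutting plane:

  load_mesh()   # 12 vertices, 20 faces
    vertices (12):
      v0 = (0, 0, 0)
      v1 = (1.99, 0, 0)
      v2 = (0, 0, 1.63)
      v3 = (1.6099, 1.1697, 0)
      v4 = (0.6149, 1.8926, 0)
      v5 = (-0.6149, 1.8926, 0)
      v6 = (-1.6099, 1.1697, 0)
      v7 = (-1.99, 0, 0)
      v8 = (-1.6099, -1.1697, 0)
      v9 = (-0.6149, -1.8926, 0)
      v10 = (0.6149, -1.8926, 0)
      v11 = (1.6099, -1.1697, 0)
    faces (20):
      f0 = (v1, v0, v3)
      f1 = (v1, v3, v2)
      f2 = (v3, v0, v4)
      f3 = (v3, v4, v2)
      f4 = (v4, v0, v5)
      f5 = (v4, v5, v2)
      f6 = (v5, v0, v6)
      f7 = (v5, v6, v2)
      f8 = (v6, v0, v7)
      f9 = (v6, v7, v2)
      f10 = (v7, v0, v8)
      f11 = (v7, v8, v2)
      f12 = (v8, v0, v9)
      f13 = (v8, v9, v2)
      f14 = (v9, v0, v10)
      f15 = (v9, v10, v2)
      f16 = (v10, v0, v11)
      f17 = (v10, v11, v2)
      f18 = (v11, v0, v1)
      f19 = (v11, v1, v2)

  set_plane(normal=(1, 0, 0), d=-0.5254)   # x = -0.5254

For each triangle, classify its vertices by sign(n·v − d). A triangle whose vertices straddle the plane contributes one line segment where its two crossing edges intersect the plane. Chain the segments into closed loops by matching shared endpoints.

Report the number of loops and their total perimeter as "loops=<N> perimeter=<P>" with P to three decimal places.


loops=1 perimeter=8.314

Straddling triangles (12 of 20):
  (v4,v0,v5) [++-] → (-0.5254, 1.61713, 0)–(-0.5254, 1.8926, 0)  len=0.2755
  (v4,v5,v2) [+-+] → (-0.5254, 1.8926, 0)–(-0.5254, 1.61713, 0.23725)  len=0.3636
  (v5,v0,v6) [-+-] → (-0.5254, 1.61713, 0)–(-0.5254, 0.381738, 0)  len=1.2354
  (v5,v6,v2) [--+] → (-0.5254, 0.381738, 1.09804)–(-0.5254, 1.61713, 0.23725)  len=1.5057
  (v6,v0,v7) [-+-] → (-0.5254, 0.381738, 0)–(-0.5254, 0, 0)  len=0.3817
  (v6,v7,v2) [--+] → (-0.5254, 0, 1.19965)–(-0.5254, 0.381738, 1.09804)  len=0.3950
  (v7,v0,v8) [-+-] → (-0.5254, 0, 0)–(-0.5254, -0.381738, 0)  len=0.3817
  (v7,v8,v2) [--+] → (-0.5254, -0.381738, 1.09804)–(-0.5254, 0, 1.19965)  len=0.3950
  (v8,v0,v9) [-+-] → (-0.5254, -0.381738, 0)–(-0.5254, -1.61713, 0)  len=1.2354
  (v8,v9,v2) [--+] → (-0.5254, -1.61713, 0.23725)–(-0.5254, -0.381738, 1.09804)  len=1.5057
  (v9,v0,v10) [-++] → (-0.5254, -1.61713, 0)–(-0.5254, -1.8926, 0)  len=0.2755
  (v9,v10,v2) [-++] → (-0.5254, -1.8926, 0)–(-0.5254, -1.61713, 0.23725)  len=0.3636

Chained into 1 loop(s):
  loop 1: 12 segments, perimeter = 8.3138
Total perimeter = 8.314


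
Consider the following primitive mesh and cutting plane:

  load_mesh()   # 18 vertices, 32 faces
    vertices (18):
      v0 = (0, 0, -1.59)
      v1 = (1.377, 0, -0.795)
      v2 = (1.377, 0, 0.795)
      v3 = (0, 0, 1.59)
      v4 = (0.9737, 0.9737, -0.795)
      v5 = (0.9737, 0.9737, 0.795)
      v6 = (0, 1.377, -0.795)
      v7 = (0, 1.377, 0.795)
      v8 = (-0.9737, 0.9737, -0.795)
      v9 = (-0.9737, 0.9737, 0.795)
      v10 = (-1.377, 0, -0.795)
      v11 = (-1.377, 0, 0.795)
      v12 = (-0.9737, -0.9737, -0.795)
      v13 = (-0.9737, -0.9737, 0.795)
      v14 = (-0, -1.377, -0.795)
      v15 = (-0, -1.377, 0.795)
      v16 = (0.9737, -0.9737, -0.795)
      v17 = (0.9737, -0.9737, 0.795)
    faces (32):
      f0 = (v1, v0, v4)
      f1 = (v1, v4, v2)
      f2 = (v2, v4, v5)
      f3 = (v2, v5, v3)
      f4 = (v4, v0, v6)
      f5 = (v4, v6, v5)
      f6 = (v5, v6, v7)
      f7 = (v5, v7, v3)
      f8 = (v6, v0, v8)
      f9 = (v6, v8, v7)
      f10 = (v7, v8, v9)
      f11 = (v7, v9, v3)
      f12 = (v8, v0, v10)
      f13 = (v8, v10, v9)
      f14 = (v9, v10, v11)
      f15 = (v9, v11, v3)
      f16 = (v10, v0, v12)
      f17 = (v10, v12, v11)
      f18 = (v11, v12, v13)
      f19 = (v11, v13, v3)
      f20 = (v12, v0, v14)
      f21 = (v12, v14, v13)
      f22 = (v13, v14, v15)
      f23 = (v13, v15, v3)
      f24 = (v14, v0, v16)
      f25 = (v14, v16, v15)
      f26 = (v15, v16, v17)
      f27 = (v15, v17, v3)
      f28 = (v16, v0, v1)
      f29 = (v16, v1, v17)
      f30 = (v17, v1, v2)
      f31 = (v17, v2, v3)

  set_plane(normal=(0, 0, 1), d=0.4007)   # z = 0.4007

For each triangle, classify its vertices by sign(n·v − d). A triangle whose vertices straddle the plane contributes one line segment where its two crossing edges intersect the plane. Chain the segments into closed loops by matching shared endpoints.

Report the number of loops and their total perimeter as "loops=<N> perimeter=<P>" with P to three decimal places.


loops=1 perimeter=8.431

Straddling triangles (16 of 32):
  (v1,v4,v2) [--+] → (1.27699, 0.241465, 0.4007)–(1.377, 0, 0.4007)  len=0.2614
  (v2,v4,v5) [+-+] → (1.27699, 0.241465, 0.4007)–(0.9737, 0.9737, 0.4007)  len=0.7926
  (v4,v6,v5) [--+] → (0.732235, 1.07371, 0.4007)–(0.9737, 0.9737, 0.4007)  len=0.2614
  (v5,v6,v7) [+-+] → (0.732235, 1.07371, 0.4007)–(0, 1.377, 0.4007)  len=0.7926
  (v6,v8,v7) [--+] → (-0.241465, 1.27699, 0.4007)–(0, 1.377, 0.4007)  len=0.2614
  (v7,v8,v9) [+-+] → (-0.241465, 1.27699, 0.4007)–(-0.9737, 0.9737, 0.4007)  len=0.7926
  (v8,v10,v9) [--+] → (-1.07371, 0.732235, 0.4007)–(-0.9737, 0.9737, 0.4007)  len=0.2614
  (v9,v10,v11) [+-+] → (-1.07371, 0.732235, 0.4007)–(-1.377, 0, 0.4007)  len=0.7926
  (v10,v12,v11) [--+] → (-1.27699, -0.241465, 0.4007)–(-1.377, 0, 0.4007)  len=0.2614
  (v11,v12,v13) [+-+] → (-1.27699, -0.241465, 0.4007)–(-0.9737, -0.9737, 0.4007)  len=0.7926
  (v12,v14,v13) [--+] → (-0.732235, -1.07371, 0.4007)–(-0.9737, -0.9737, 0.4007)  len=0.2614
  (v13,v14,v15) [+-+] → (-0.732235, -1.07371, 0.4007)–(0, -1.377, 0.4007)  len=0.7926
  (v14,v16,v15) [--+] → (0.241465, -1.27699, 0.4007)–(0, -1.377, 0.4007)  len=0.2614
  (v15,v16,v17) [+-+] → (0.241465, -1.27699, 0.4007)–(0.9737, -0.9737, 0.4007)  len=0.7926
  (v16,v1,v17) [--+] → (1.07371, -0.732235, 0.4007)–(0.9737, -0.9737, 0.4007)  len=0.2614
  (v17,v1,v2) [+-+] → (1.07371, -0.732235, 0.4007)–(1.377, 0, 0.4007)  len=0.7926

Chained into 1 loop(s):
  loop 1: 16 segments, perimeter = 8.4313
Total perimeter = 8.431


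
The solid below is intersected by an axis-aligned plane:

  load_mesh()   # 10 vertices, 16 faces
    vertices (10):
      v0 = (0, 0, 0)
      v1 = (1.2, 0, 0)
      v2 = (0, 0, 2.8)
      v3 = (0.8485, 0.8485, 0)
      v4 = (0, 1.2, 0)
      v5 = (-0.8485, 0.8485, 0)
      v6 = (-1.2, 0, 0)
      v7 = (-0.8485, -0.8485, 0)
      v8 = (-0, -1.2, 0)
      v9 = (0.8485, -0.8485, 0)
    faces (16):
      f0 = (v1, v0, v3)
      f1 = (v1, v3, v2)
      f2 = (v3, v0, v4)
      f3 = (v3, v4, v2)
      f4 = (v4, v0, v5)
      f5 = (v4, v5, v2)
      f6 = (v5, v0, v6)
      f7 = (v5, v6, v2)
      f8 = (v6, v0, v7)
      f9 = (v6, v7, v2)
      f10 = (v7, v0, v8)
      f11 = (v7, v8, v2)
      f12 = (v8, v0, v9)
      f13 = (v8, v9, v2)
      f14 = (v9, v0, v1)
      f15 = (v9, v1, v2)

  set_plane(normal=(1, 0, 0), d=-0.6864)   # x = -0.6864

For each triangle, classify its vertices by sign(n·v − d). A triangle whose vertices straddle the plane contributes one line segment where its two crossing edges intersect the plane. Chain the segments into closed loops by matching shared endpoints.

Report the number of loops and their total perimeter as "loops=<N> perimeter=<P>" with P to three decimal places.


Straddling triangles (8 of 16):
  (v4,v0,v5) [++-] → (-0.6864, 0.6864, 0)–(-0.6864, 0.915652, 0)  len=0.2293
  (v4,v5,v2) [+-+] → (-0.6864, 0.915652, 0)–(-0.6864, 0.6864, 0.53492)  len=0.5820
  (v5,v0,v6) [-+-] → (-0.6864, 0.6864, 0)–(-0.6864, 0, 0)  len=0.6864
  (v5,v6,v2) [--+] → (-0.6864, 0, 1.1984)–(-0.6864, 0.6864, 0.53492)  len=0.9546
  (v6,v0,v7) [-+-] → (-0.6864, 0, 0)–(-0.6864, -0.6864, 0)  len=0.6864
  (v6,v7,v2) [--+] → (-0.6864, -0.6864, 0.53492)–(-0.6864, 0, 1.1984)  len=0.9546
  (v7,v0,v8) [-++] → (-0.6864, -0.6864, 0)–(-0.6864, -0.915652, 0)  len=0.2293
  (v7,v8,v2) [-++] → (-0.6864, -0.915652, 0)–(-0.6864, -0.6864, 0.53492)  len=0.5820

Chained into 1 loop(s):
  loop 1: 8 segments, perimeter = 4.9045
Total perimeter = 4.905

loops=1 perimeter=4.905


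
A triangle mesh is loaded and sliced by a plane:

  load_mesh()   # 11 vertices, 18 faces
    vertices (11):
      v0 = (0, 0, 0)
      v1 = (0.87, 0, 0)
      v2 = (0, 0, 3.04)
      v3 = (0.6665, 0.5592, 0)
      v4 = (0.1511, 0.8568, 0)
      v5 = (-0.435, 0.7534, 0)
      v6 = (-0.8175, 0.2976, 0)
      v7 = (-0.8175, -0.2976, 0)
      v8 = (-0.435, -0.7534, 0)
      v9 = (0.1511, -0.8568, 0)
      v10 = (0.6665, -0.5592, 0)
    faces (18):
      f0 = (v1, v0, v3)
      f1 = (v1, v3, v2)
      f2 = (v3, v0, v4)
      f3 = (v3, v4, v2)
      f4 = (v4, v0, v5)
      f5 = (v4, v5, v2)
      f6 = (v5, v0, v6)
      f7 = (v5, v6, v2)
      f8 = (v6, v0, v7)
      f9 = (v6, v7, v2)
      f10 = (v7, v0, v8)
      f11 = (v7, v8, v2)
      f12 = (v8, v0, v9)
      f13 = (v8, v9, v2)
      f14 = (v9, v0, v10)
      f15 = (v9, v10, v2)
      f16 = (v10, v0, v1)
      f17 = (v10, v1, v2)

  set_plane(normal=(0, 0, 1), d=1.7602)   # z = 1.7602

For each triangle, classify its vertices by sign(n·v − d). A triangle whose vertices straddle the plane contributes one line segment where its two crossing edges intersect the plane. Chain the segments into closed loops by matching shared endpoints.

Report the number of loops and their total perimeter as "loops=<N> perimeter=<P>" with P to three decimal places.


Straddling triangles (9 of 18):
  (v1,v3,v2) [--+] → (0.280588, 0.235416, 1.7602)–(0.366259, 0, 1.7602)  len=0.2505
  (v3,v4,v2) [--+] → (0.0636111, 0.360702, 1.7602)–(0.280588, 0.235416, 1.7602)  len=0.2506
  (v4,v5,v2) [--+] → (-0.183129, 0.317171, 1.7602)–(0.0636111, 0.360702, 1.7602)  len=0.2506
  (v5,v6,v2) [--+] → (-0.344157, 0.125286, 1.7602)–(-0.183129, 0.317171, 1.7602)  len=0.2505
  (v6,v7,v2) [--+] → (-0.344157, -0.125286, 1.7602)–(-0.344157, 0.125286, 1.7602)  len=0.2506
  (v7,v8,v2) [--+] → (-0.183129, -0.317171, 1.7602)–(-0.344157, -0.125286, 1.7602)  len=0.2505
  (v8,v9,v2) [--+] → (0.0636111, -0.360702, 1.7602)–(-0.183129, -0.317171, 1.7602)  len=0.2506
  (v9,v10,v2) [--+] → (0.280588, -0.235416, 1.7602)–(0.0636111, -0.360702, 1.7602)  len=0.2506
  (v10,v1,v2) [--+] → (0.366259, 0, 1.7602)–(0.280588, -0.235416, 1.7602)  len=0.2505

Chained into 1 loop(s):
  loop 1: 9 segments, perimeter = 2.2548
Total perimeter = 2.255

loops=1 perimeter=2.255


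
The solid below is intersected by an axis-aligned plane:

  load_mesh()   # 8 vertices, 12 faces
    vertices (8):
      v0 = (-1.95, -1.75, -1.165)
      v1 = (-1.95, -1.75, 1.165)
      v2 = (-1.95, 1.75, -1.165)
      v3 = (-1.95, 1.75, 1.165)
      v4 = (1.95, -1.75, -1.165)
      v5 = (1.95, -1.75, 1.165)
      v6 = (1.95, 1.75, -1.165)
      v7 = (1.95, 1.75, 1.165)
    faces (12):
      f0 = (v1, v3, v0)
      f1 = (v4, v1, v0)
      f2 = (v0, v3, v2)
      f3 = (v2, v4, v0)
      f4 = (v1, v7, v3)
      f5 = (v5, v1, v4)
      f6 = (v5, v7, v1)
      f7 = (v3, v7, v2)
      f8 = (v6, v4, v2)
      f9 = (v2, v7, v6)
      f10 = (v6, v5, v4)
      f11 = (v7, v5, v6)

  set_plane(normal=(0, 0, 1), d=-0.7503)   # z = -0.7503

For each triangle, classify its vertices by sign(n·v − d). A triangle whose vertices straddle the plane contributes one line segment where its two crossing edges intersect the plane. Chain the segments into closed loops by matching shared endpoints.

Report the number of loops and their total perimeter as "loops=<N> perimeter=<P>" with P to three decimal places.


loops=1 perimeter=14.800

Straddling triangles (8 of 12):
  (v1,v3,v0) [++-] → (-1.95, -1.12706, -0.7503)–(-1.95, -1.75, -0.7503)  len=0.6229
  (v4,v1,v0) [-+-] → (1.25587, -1.75, -0.7503)–(-1.95, -1.75, -0.7503)  len=3.2059
  (v0,v3,v2) [-+-] → (-1.95, -1.12706, -0.7503)–(-1.95, 1.75, -0.7503)  len=2.8771
  (v5,v1,v4) [++-] → (1.25587, -1.75, -0.7503)–(1.95, -1.75, -0.7503)  len=0.6941
  (v3,v7,v2) [++-] → (-1.25587, 1.75, -0.7503)–(-1.95, 1.75, -0.7503)  len=0.6941
  (v2,v7,v6) [-+-] → (-1.25587, 1.75, -0.7503)–(1.95, 1.75, -0.7503)  len=3.2059
  (v6,v5,v4) [-+-] → (1.95, 1.12706, -0.7503)–(1.95, -1.75, -0.7503)  len=2.8771
  (v7,v5,v6) [++-] → (1.95, 1.12706, -0.7503)–(1.95, 1.75, -0.7503)  len=0.6229

Chained into 1 loop(s):
  loop 1: 8 segments, perimeter = 14.8000
Total perimeter = 14.800


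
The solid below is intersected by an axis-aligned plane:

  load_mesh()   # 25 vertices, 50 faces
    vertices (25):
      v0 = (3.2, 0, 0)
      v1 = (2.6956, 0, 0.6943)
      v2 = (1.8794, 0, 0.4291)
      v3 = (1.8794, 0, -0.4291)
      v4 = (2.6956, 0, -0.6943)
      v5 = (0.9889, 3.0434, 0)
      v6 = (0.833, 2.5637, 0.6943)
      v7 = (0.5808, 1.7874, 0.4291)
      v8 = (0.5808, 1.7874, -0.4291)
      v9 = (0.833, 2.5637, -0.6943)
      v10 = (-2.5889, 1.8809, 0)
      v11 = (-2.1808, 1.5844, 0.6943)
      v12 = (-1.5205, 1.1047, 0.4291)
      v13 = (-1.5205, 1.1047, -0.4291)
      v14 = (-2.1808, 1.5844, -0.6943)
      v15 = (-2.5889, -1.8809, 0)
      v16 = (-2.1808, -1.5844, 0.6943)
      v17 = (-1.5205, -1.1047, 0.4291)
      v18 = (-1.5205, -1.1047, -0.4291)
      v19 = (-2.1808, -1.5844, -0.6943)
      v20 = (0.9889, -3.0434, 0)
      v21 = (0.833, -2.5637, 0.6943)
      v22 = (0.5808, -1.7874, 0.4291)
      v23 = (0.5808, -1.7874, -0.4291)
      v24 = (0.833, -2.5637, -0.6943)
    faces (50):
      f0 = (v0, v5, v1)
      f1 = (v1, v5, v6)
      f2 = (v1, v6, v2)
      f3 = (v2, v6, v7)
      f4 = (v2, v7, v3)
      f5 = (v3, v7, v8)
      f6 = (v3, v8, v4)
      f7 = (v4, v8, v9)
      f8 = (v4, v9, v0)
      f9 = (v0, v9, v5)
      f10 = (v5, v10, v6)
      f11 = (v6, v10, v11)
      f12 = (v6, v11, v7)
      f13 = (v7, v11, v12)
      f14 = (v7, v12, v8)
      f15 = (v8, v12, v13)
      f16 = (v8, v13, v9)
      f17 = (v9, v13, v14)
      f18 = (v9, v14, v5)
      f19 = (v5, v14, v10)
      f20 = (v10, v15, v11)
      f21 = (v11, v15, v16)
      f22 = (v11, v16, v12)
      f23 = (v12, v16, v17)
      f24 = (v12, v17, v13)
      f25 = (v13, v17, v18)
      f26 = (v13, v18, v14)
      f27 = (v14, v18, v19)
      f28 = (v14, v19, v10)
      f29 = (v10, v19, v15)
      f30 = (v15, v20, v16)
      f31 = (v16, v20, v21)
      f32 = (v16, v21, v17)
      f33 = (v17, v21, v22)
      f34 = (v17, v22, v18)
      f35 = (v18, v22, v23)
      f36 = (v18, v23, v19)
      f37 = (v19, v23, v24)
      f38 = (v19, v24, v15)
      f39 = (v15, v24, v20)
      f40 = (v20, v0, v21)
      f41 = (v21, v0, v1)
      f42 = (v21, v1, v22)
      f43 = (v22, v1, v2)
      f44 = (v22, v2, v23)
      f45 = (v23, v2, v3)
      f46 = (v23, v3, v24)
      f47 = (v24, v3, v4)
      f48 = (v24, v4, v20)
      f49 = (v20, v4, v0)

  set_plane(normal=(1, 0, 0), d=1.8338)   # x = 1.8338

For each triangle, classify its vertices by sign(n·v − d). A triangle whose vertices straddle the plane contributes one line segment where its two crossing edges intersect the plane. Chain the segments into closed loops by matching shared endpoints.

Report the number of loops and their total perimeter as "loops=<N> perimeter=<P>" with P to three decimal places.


Straddling triangles (20 of 50):
  (v0,v5,v1) [+-+] → (1.8338, 1.88046, 0)–(1.8338, 1.53677, 0.343712)  len=0.4861
  (v1,v5,v6) [+--] → (1.8338, 1.53677, 0.343712)–(1.8338, 1.18619, 0.6943)  len=0.4958
  (v1,v6,v2) [+-+] → (1.8338, 1.18619, 0.6943)–(1.8338, 0.111721, 0.440657)  len=1.1040
  (v2,v6,v7) [+--] → (1.8338, 0.111721, 0.440657)–(1.8338, 0.0627641, 0.4291)  len=0.0503
  (v2,v7,v3) [+-+] → (1.8338, 0.0627641, 0.4291)–(1.8338, 0.0627641, -0.398965)  len=0.8281
  (v3,v7,v8) [+--] → (1.8338, 0.0627641, -0.398965)–(1.8338, 0.0627641, -0.4291)  len=0.0301
  (v3,v8,v4) [+-+] → (1.8338, 0.0627641, -0.4291)–(1.8338, 0.728382, -0.586229)  len=0.6839
  (v4,v8,v9) [+--] → (1.8338, 0.728382, -0.586229)–(1.8338, 1.18619, -0.6943)  len=0.4704
  (v4,v9,v0) [+-+] → (1.8338, 1.18619, -0.6943)–(1.8338, 1.47973, -0.40074)  len=0.4151
  (v0,v9,v5) [+--] → (1.8338, 1.47973, -0.40074)–(1.8338, 1.88046, 0)  len=0.5667
  (v20,v0,v21) [-+-] → (1.8338, -1.88046, 0)–(1.8338, -1.47973, 0.40074)  len=0.5667
  (v21,v0,v1) [-++] → (1.8338, -1.47973, 0.40074)–(1.8338, -1.18619, 0.6943)  len=0.4151
  (v21,v1,v22) [-+-] → (1.8338, -1.18619, 0.6943)–(1.8338, -0.728382, 0.586229)  len=0.4704
  (v22,v1,v2) [-++] → (1.8338, -0.728382, 0.586229)–(1.8338, -0.0627641, 0.4291)  len=0.6839
  (v22,v2,v23) [-+-] → (1.8338, -0.0627641, 0.4291)–(1.8338, -0.0627641, 0.398965)  len=0.0301
  (v23,v2,v3) [-++] → (1.8338, -0.0627641, 0.398965)–(1.8338, -0.0627641, -0.4291)  len=0.8281
  (v23,v3,v24) [-+-] → (1.8338, -0.0627641, -0.4291)–(1.8338, -0.111721, -0.440657)  len=0.0503
  (v24,v3,v4) [-++] → (1.8338, -0.111721, -0.440657)–(1.8338, -1.18619, -0.6943)  len=1.1040
  (v24,v4,v20) [-+-] → (1.8338, -1.18619, -0.6943)–(1.8338, -1.53677, -0.343712)  len=0.4958
  (v20,v4,v0) [-++] → (1.8338, -1.53677, -0.343712)–(1.8338, -1.88046, 0)  len=0.4861

Chained into 2 loop(s):
  loop 1: 10 segments, perimeter = 5.1305
  loop 2: 10 segments, perimeter = 5.1305
Total perimeter = 10.261

loops=2 perimeter=10.261


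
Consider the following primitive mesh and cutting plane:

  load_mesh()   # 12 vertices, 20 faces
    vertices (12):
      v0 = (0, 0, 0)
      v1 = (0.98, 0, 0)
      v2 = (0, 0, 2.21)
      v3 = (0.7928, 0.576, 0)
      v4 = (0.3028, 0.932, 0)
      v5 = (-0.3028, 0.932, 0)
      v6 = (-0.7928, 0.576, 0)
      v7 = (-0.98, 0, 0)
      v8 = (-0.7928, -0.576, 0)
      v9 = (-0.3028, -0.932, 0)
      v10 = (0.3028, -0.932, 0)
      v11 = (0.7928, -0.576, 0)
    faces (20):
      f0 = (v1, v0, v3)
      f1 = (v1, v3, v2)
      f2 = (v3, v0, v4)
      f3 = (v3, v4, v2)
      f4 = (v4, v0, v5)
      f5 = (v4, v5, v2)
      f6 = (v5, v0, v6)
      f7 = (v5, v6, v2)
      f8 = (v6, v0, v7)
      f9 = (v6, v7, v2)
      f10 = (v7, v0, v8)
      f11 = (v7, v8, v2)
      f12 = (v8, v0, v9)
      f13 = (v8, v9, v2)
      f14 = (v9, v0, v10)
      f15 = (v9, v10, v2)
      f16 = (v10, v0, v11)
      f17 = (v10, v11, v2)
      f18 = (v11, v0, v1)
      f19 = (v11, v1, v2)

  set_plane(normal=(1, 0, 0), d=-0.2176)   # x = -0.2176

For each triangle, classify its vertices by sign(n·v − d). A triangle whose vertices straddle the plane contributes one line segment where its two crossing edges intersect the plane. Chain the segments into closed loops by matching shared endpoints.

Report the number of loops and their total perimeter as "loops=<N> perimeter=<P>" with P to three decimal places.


loops=1 perimeter=5.820

Straddling triangles (12 of 20):
  (v4,v0,v5) [++-] → (-0.2176, 0.66976, 0)–(-0.2176, 0.932, 0)  len=0.2622
  (v4,v5,v2) [+-+] → (-0.2176, 0.932, 0)–(-0.2176, 0.66976, 0.621836)  len=0.6749
  (v5,v0,v6) [-+-] → (-0.2176, 0.66976, 0)–(-0.2176, 0.158095, 0)  len=0.5117
  (v5,v6,v2) [--+] → (-0.2176, 0.158095, 1.60342)–(-0.2176, 0.66976, 0.621836)  len=1.1069
  (v6,v0,v7) [-+-] → (-0.2176, 0.158095, 0)–(-0.2176, 0, 0)  len=0.1581
  (v6,v7,v2) [--+] → (-0.2176, 0, 1.71929)–(-0.2176, 0.158095, 1.60342)  len=0.1960
  (v7,v0,v8) [-+-] → (-0.2176, 0, 0)–(-0.2176, -0.158095, 0)  len=0.1581
  (v7,v8,v2) [--+] → (-0.2176, -0.158095, 1.60342)–(-0.2176, 0, 1.71929)  len=0.1960
  (v8,v0,v9) [-+-] → (-0.2176, -0.158095, 0)–(-0.2176, -0.66976, 0)  len=0.5117
  (v8,v9,v2) [--+] → (-0.2176, -0.66976, 0.621836)–(-0.2176, -0.158095, 1.60342)  len=1.1069
  (v9,v0,v10) [-++] → (-0.2176, -0.66976, 0)–(-0.2176, -0.932, 0)  len=0.2622
  (v9,v10,v2) [-++] → (-0.2176, -0.932, 0)–(-0.2176, -0.66976, 0.621836)  len=0.6749

Chained into 1 loop(s):
  loop 1: 12 segments, perimeter = 5.8196
Total perimeter = 5.820


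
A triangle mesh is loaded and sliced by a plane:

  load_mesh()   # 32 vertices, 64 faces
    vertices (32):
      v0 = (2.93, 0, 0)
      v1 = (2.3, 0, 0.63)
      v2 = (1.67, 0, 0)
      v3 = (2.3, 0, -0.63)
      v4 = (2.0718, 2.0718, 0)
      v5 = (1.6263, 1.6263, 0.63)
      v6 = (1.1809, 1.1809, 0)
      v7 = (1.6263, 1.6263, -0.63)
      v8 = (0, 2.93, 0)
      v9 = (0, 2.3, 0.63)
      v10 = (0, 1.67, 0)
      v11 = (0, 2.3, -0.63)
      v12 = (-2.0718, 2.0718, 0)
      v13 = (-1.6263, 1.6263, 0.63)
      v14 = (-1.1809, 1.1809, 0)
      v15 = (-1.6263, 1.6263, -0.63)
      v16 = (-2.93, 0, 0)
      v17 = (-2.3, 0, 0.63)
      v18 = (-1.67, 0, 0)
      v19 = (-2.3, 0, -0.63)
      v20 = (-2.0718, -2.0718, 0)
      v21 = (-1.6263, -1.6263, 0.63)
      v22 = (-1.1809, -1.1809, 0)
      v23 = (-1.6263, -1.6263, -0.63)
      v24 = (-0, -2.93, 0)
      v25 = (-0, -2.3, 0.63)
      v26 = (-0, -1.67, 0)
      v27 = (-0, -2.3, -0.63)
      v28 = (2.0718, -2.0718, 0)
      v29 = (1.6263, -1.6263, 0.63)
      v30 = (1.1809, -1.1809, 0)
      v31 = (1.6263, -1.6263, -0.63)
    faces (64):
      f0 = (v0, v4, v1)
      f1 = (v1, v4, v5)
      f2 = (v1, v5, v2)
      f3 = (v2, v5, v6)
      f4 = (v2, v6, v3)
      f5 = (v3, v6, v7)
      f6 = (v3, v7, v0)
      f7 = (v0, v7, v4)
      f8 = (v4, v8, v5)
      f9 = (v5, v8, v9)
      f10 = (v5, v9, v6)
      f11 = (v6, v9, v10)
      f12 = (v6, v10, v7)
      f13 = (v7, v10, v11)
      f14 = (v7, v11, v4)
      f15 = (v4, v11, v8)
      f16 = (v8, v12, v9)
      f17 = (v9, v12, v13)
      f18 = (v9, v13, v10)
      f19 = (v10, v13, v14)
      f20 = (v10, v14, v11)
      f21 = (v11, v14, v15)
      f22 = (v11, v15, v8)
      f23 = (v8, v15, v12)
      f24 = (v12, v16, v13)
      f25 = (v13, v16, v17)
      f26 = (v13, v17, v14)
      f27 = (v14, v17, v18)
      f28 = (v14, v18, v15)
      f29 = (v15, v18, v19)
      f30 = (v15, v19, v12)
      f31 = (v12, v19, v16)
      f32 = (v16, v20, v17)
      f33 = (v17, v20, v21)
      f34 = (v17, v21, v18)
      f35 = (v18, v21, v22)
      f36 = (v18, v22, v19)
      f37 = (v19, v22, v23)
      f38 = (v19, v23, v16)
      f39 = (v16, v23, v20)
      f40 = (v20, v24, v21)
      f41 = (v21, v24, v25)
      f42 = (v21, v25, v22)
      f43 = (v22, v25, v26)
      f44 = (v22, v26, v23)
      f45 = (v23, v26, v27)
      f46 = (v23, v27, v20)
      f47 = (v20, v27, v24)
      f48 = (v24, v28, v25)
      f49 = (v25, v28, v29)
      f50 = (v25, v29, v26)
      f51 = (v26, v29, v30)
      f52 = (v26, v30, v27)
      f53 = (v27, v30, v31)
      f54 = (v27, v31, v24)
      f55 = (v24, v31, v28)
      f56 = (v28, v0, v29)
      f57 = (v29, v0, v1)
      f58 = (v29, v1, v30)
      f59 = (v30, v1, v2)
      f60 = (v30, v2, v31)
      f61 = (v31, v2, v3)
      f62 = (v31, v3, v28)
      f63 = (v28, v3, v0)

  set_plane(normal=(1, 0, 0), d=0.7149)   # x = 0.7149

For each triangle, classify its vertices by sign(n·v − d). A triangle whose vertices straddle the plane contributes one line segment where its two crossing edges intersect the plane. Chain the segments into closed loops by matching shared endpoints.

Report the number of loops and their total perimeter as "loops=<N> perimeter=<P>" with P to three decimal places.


loops=2 perimeter=7.128

Straddling triangles (16 of 64):
  (v4,v8,v5) [+-+] → (0.7149, 2.63387, 0)–(0.7149, 2.35691, 0.27694)  len=0.3917
  (v5,v8,v9) [+--] → (0.7149, 2.35691, 0.27694)–(0.7149, 2.00385, 0.63)  len=0.4993
  (v5,v9,v6) [+-+] → (0.7149, 2.00385, 0.63)–(0.7149, 1.62251, 0.248607)  len=0.5393
  (v6,v9,v10) [+--] → (0.7149, 1.62251, 0.248607)–(0.7149, 1.37391, 0)  len=0.3516
  (v6,v10,v7) [+-+] → (0.7149, 1.37391, 0)–(0.7149, 1.65079, -0.27694)  len=0.3916
  (v7,v10,v11) [+--] → (0.7149, 1.65079, -0.27694)–(0.7149, 2.00385, -0.63)  len=0.4993
  (v7,v11,v4) [+-+] → (0.7149, 2.00385, -0.63)–(0.7149, 2.22126, -0.412611)  len=0.3074
  (v4,v11,v8) [+--] → (0.7149, 2.22126, -0.412611)–(0.7149, 2.63387, 0)  len=0.5835
  (v24,v28,v25) [-+-] → (0.7149, -2.63387, 0)–(0.7149, -2.22126, 0.412611)  len=0.5835
  (v25,v28,v29) [-++] → (0.7149, -2.22126, 0.412611)–(0.7149, -2.00385, 0.63)  len=0.3074
  (v25,v29,v26) [-+-] → (0.7149, -2.00385, 0.63)–(0.7149, -1.65079, 0.27694)  len=0.4993
  (v26,v29,v30) [-++] → (0.7149, -1.65079, 0.27694)–(0.7149, -1.37391, 0)  len=0.3916
  (v26,v30,v27) [-+-] → (0.7149, -1.37391, 0)–(0.7149, -1.62251, -0.248607)  len=0.3516
  (v27,v30,v31) [-++] → (0.7149, -1.62251, -0.248607)–(0.7149, -2.00385, -0.63)  len=0.5393
  (v27,v31,v24) [-+-] → (0.7149, -2.00385, -0.63)–(0.7149, -2.35691, -0.27694)  len=0.4993
  (v24,v31,v28) [-++] → (0.7149, -2.35691, -0.27694)–(0.7149, -2.63387, 0)  len=0.3917

Chained into 2 loop(s):
  loop 1: 8 segments, perimeter = 3.5638
  loop 2: 8 segments, perimeter = 3.5638
Total perimeter = 7.128
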